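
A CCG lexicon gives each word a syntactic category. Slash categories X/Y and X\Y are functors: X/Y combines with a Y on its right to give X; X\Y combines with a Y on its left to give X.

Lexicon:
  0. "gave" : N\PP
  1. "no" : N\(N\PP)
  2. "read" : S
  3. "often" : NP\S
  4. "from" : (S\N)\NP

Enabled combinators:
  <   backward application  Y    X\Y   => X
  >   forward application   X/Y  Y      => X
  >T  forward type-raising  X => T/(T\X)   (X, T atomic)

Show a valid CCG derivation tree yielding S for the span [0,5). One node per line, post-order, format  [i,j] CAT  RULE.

[0,5] S   <
  [0,2] N   <
    [0,1] "gave" : N\PP
    [1,2] "no" : N\(N\PP)
  [2,5] S\N   <
    [2,4] NP   >
      [2,3] NP/(NP\S)   >T
        [2,3] "read" : S
      [3,4] "often" : NP\S
    [4,5] "from" : (S\N)\NP

[0,1] N\PP  lex  "gave"
[1,2] N\(N\PP)  lex  "no"
[0,2] N  <  k=1
[2,3] S  lex  "read"
[2,3] NP/(NP\S)  >T
[3,4] NP\S  lex  "often"
[2,4] NP  >  k=3
[4,5] (S\N)\NP  lex  "from"
[2,5] S\N  <  k=4
[0,5] S  <  k=2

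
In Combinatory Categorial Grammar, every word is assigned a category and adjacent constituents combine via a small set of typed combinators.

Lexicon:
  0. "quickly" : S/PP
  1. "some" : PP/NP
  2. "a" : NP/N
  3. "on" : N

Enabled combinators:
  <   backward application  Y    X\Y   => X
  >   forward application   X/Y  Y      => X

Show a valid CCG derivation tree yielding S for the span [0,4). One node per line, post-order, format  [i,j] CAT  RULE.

[0,1] S/PP  lex  "quickly"
[1,2] PP/NP  lex  "some"
[2,3] NP/N  lex  "a"
[3,4] N  lex  "on"
[2,4] NP  >  k=3
[1,4] PP  >  k=2
[0,4] S  >  k=1

[0,4] S   >
  [0,1] "quickly" : S/PP
  [1,4] PP   >
    [1,2] "some" : PP/NP
    [2,4] NP   >
      [2,3] "a" : NP/N
      [3,4] "on" : N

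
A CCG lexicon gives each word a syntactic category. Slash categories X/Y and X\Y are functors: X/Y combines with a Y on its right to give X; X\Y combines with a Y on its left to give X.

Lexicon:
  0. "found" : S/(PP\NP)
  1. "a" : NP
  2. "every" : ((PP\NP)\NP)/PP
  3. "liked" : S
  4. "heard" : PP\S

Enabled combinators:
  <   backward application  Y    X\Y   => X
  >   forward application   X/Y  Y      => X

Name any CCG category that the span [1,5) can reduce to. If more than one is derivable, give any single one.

PP\NP

[0,5] S   >
  [0,1] "found" : S/(PP\NP)
  [1,5] PP\NP   <
    [1,2] "a" : NP
    [2,5] (PP\NP)\NP   >
      [2,3] "every" : ((PP\NP)\NP)/PP
      [3,5] PP   <
        [3,4] "liked" : S
        [4,5] "heard" : PP\S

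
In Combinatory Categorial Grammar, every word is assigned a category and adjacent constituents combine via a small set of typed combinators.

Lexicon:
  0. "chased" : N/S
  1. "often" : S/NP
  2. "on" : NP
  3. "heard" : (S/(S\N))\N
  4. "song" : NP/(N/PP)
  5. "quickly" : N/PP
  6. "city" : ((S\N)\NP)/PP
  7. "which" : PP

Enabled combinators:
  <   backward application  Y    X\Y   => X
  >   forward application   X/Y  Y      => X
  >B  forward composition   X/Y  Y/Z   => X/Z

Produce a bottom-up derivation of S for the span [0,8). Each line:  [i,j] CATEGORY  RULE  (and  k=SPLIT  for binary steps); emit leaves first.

[0,1] N/S  lex  "chased"
[1,2] S/NP  lex  "often"
[0,2] N/NP  >B  k=1
[2,3] NP  lex  "on"
[0,3] N  >  k=2
[3,4] (S/(S\N))\N  lex  "heard"
[0,4] S/(S\N)  <  k=3
[4,5] NP/(N/PP)  lex  "song"
[5,6] N/PP  lex  "quickly"
[4,6] NP  >  k=5
[6,7] ((S\N)\NP)/PP  lex  "city"
[7,8] PP  lex  "which"
[6,8] (S\N)\NP  >  k=7
[4,8] S\N  <  k=6
[0,8] S  >  k=4

[0,8] S   >
  [0,4] S/(S\N)   <
    [0,3] N   >
      [0,2] N/NP   >B
        [0,1] "chased" : N/S
        [1,2] "often" : S/NP
      [2,3] "on" : NP
    [3,4] "heard" : (S/(S\N))\N
  [4,8] S\N   <
    [4,6] NP   >
      [4,5] "song" : NP/(N/PP)
      [5,6] "quickly" : N/PP
    [6,8] (S\N)\NP   >
      [6,7] "city" : ((S\N)\NP)/PP
      [7,8] "which" : PP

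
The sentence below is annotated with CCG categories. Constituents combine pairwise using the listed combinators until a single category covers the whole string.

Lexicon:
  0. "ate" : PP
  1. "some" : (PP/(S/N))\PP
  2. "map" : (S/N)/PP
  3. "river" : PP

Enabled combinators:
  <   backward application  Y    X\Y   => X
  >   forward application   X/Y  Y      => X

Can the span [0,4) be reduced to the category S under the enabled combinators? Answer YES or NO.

PP (PP/(S/N))\PP (S/N)/PP PP
CKY chart[0,4] = {PP}; S ∉ chart

NO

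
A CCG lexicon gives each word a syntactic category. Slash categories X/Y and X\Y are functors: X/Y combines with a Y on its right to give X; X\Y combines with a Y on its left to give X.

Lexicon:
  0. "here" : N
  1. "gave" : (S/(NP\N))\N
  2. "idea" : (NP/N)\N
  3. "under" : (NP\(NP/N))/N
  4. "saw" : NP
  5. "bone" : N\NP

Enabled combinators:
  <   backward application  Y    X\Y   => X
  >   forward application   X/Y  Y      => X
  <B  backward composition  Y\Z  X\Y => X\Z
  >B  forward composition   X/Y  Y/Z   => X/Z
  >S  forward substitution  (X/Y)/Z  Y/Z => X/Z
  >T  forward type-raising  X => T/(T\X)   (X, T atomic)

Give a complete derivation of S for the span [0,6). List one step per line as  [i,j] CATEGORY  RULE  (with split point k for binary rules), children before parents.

[0,1] N  lex  "here"
[1,2] (S/(NP\N))\N  lex  "gave"
[0,2] S/(NP\N)  <  k=1
[2,3] (NP/N)\N  lex  "idea"
[3,4] (NP\(NP/N))/N  lex  "under"
[4,5] NP  lex  "saw"
[5,6] N\NP  lex  "bone"
[4,6] N  <  k=5
[3,6] NP\(NP/N)  >  k=4
[2,6] NP\N  <B  k=3
[0,6] S  >  k=2

[0,6] S   >
  [0,2] S/(NP\N)   <
    [0,1] "here" : N
    [1,2] "gave" : (S/(NP\N))\N
  [2,6] NP\N   <B
    [2,3] "idea" : (NP/N)\N
    [3,6] NP\(NP/N)   >
      [3,4] "under" : (NP\(NP/N))/N
      [4,6] N   <
        [4,5] "saw" : NP
        [5,6] "bone" : N\NP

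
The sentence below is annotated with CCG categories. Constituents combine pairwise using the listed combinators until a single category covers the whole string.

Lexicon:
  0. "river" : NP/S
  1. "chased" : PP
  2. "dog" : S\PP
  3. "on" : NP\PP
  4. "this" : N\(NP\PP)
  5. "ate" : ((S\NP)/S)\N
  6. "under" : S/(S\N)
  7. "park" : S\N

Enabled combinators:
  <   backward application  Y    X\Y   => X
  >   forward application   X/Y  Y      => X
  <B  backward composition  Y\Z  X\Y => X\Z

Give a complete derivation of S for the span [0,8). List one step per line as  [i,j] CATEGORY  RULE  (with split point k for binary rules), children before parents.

[0,8] S   <
  [0,3] NP   >
    [0,1] "river" : NP/S
    [1,3] S   <
      [1,2] "chased" : PP
      [2,3] "dog" : S\PP
  [3,8] S\NP   >
    [3,6] (S\NP)/S   <
      [3,5] N   <
        [3,4] "on" : NP\PP
        [4,5] "this" : N\(NP\PP)
      [5,6] "ate" : ((S\NP)/S)\N
    [6,8] S   >
      [6,7] "under" : S/(S\N)
      [7,8] "park" : S\N

[0,1] NP/S  lex  "river"
[1,2] PP  lex  "chased"
[2,3] S\PP  lex  "dog"
[1,3] S  <  k=2
[0,3] NP  >  k=1
[3,4] NP\PP  lex  "on"
[4,5] N\(NP\PP)  lex  "this"
[3,5] N  <  k=4
[5,6] ((S\NP)/S)\N  lex  "ate"
[3,6] (S\NP)/S  <  k=5
[6,7] S/(S\N)  lex  "under"
[7,8] S\N  lex  "park"
[6,8] S  >  k=7
[3,8] S\NP  >  k=6
[0,8] S  <  k=3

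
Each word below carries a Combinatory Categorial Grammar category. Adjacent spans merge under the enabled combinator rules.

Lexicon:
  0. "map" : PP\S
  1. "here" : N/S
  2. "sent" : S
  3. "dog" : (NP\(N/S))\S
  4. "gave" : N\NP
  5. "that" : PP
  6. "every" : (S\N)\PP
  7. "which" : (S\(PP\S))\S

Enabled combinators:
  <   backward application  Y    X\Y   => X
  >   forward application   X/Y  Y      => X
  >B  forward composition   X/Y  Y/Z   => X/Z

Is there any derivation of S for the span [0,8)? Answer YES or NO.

YES

[0,8] S   <
  [0,1] "map" : PP\S
  [1,8] S\(PP\S)   <
    [1,7] S   <
      [1,5] N   <
        [1,4] NP   <
          [1,2] "here" : N/S
          [2,4] NP\(N/S)   <
            [2,3] "sent" : S
            [3,4] "dog" : (NP\(N/S))\S
        [4,5] "gave" : N\NP
      [5,7] S\N   <
        [5,6] "that" : PP
        [6,7] "every" : (S\N)\PP
    [7,8] "which" : (S\(PP\S))\S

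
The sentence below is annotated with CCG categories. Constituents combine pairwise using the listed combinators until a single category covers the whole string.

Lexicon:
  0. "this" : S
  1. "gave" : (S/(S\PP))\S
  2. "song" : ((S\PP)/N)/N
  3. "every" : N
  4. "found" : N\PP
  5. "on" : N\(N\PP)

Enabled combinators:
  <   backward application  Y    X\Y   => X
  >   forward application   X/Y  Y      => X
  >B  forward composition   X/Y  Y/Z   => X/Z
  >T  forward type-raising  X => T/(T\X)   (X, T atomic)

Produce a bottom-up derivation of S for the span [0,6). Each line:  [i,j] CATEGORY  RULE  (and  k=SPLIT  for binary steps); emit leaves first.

[0,6] S   >
  [0,2] S/(S\PP)   <
    [0,1] "this" : S
    [1,2] "gave" : (S/(S\PP))\S
  [2,6] S\PP   >
    [2,4] (S\PP)/N   >
      [2,3] "song" : ((S\PP)/N)/N
      [3,4] "every" : N
    [4,6] N   <
      [4,5] "found" : N\PP
      [5,6] "on" : N\(N\PP)

[0,1] S  lex  "this"
[1,2] (S/(S\PP))\S  lex  "gave"
[0,2] S/(S\PP)  <  k=1
[2,3] ((S\PP)/N)/N  lex  "song"
[3,4] N  lex  "every"
[2,4] (S\PP)/N  >  k=3
[4,5] N\PP  lex  "found"
[5,6] N\(N\PP)  lex  "on"
[4,6] N  <  k=5
[2,6] S\PP  >  k=4
[0,6] S  >  k=2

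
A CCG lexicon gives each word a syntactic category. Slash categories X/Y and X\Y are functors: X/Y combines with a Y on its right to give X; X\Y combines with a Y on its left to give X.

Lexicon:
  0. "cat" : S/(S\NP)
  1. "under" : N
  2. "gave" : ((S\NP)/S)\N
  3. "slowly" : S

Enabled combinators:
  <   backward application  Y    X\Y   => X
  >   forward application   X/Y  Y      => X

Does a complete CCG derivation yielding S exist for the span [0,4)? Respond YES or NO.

[0,4] S   >
  [0,1] "cat" : S/(S\NP)
  [1,4] S\NP   >
    [1,3] (S\NP)/S   <
      [1,2] "under" : N
      [2,3] "gave" : ((S\NP)/S)\N
    [3,4] "slowly" : S

YES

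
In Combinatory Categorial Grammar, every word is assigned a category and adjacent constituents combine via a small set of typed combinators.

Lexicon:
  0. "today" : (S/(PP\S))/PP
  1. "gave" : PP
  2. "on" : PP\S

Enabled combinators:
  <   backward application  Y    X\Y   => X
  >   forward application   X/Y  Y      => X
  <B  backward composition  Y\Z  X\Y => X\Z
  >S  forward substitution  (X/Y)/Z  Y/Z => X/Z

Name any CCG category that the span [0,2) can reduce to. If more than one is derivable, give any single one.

S/(PP\S)

[0,3] S   >
  [0,2] S/(PP\S)   >
    [0,1] "today" : (S/(PP\S))/PP
    [1,2] "gave" : PP
  [2,3] "on" : PP\S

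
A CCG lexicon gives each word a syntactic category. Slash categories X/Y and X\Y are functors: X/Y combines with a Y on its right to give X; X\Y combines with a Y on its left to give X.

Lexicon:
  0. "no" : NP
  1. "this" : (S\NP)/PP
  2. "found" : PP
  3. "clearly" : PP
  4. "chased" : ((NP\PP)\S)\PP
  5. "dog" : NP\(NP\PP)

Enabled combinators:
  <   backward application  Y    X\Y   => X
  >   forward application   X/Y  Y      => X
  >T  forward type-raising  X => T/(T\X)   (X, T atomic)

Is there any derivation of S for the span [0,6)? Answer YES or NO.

NO

NP (S\NP)/PP PP PP ((NP\PP)\S)\PP NP\(NP\PP)
CKY chart[0,6] = {N/(N\NP), NP, NP/(NP\NP), PP/(PP\NP), S/(S\NP)}; S ∉ chart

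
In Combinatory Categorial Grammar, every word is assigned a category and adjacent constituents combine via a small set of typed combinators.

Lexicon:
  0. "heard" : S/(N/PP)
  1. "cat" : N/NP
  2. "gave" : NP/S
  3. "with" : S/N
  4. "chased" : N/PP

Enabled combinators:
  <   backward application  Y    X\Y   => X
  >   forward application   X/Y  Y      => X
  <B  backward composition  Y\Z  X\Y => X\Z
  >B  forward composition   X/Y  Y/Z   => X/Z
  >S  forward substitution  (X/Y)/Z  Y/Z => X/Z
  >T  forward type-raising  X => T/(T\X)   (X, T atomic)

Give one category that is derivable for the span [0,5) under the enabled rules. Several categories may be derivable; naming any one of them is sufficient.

[0,5] S   >
  [0,1] "heard" : S/(N/PP)
  [1,5] N/PP   >B
    [1,3] N/S   >B
      [1,2] "cat" : N/NP
      [2,3] "gave" : NP/S
    [3,5] S/PP   >B
      [3,4] "with" : S/N
      [4,5] "chased" : N/PP

S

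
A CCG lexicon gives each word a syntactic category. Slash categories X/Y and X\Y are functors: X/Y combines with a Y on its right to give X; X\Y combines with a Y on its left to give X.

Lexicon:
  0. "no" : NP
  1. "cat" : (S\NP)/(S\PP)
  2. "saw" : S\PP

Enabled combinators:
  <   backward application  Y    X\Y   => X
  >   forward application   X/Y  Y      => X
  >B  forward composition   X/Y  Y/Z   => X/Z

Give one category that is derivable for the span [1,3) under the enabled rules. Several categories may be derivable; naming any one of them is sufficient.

S\NP

[0,3] S   <
  [0,1] "no" : NP
  [1,3] S\NP   >
    [1,2] "cat" : (S\NP)/(S\PP)
    [2,3] "saw" : S\PP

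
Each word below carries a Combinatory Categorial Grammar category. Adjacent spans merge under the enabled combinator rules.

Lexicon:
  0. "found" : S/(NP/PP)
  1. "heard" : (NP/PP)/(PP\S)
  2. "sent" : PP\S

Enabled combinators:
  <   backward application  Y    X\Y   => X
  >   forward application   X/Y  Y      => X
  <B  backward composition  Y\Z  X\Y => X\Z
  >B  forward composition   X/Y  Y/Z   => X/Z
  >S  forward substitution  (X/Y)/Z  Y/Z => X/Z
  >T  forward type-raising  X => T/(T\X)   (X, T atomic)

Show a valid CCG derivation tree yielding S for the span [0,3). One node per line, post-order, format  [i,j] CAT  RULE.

[0,3] S   >
  [0,1] "found" : S/(NP/PP)
  [1,3] NP/PP   >
    [1,2] "heard" : (NP/PP)/(PP\S)
    [2,3] "sent" : PP\S

[0,1] S/(NP/PP)  lex  "found"
[1,2] (NP/PP)/(PP\S)  lex  "heard"
[2,3] PP\S  lex  "sent"
[1,3] NP/PP  >  k=2
[0,3] S  >  k=1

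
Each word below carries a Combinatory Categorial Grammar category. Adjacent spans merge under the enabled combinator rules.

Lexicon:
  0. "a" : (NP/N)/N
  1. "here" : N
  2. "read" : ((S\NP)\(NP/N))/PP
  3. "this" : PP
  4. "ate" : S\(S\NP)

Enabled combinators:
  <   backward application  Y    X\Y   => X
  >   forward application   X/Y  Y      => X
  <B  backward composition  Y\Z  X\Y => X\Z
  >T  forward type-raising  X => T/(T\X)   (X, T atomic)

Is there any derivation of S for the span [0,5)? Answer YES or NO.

[0,5] S   <
  [0,4] S\NP   <
    [0,2] NP/N   >
      [0,1] "a" : (NP/N)/N
      [1,2] "here" : N
    [2,4] (S\NP)\(NP/N)   >
      [2,3] "read" : ((S\NP)\(NP/N))/PP
      [3,4] "this" : PP
  [4,5] "ate" : S\(S\NP)

YES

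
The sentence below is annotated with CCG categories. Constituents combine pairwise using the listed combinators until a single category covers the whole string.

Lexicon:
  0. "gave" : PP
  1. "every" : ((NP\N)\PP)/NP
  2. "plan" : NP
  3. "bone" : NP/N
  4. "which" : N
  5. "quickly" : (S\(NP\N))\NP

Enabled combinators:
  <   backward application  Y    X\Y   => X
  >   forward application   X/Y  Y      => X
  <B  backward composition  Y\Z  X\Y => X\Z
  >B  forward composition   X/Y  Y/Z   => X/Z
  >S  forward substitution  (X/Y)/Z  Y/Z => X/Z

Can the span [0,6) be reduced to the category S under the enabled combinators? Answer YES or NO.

[0,6] S   <
  [0,3] NP\N   <
    [0,1] "gave" : PP
    [1,3] (NP\N)\PP   >
      [1,2] "every" : ((NP\N)\PP)/NP
      [2,3] "plan" : NP
  [3,6] S\(NP\N)   <
    [3,5] NP   >
      [3,4] "bone" : NP/N
      [4,5] "which" : N
    [5,6] "quickly" : (S\(NP\N))\NP

YES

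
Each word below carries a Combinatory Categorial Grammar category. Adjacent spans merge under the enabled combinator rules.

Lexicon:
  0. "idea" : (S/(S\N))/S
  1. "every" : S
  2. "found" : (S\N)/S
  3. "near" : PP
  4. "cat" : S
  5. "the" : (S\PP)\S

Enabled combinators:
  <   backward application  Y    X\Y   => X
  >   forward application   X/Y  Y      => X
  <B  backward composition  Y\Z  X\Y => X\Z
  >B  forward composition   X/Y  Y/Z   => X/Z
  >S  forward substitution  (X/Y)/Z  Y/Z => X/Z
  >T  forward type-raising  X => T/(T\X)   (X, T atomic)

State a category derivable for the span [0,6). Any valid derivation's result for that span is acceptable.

[0,6] S   >
  [0,2] S/(S\N)   >
    [0,1] "idea" : (S/(S\N))/S
    [1,2] "every" : S
  [2,6] S\N   >
    [2,3] "found" : (S\N)/S
    [3,6] S   >
      [3,4] S/(S\PP)   >T
        [3,4] "near" : PP
      [4,6] S\PP   <
        [4,5] "cat" : S
        [5,6] "the" : (S\PP)\S

S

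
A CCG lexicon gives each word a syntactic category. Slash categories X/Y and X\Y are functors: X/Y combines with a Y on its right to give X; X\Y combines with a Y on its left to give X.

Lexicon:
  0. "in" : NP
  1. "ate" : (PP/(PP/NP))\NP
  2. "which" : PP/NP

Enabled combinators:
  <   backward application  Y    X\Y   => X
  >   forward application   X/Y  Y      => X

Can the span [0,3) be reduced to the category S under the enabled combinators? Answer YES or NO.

NO

NP (PP/(PP/NP))\NP PP/NP
CKY chart[0,3] = {PP}; S ∉ chart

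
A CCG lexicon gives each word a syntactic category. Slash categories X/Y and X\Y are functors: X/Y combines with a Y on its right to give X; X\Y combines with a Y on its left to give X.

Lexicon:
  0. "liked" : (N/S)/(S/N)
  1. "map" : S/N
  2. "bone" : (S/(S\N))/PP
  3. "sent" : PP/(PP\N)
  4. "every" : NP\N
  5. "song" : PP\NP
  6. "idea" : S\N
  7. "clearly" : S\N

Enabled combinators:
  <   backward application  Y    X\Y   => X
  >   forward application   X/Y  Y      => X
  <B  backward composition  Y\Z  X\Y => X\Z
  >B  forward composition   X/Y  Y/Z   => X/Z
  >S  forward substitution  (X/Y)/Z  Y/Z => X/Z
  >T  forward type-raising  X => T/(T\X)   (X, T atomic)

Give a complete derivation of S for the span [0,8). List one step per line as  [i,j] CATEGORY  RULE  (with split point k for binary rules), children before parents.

[0,8] S   <
  [0,7] N   >
    [0,2] N/S   >
      [0,1] "liked" : (N/S)/(S/N)
      [1,2] "map" : S/N
    [2,7] S   >
      [2,6] S/(S\N)   >
        [2,3] "bone" : (S/(S\N))/PP
        [3,6] PP   >
          [3,4] "sent" : PP/(PP\N)
          [4,6] PP\N   <B
            [4,5] "every" : NP\N
            [5,6] "song" : PP\NP
      [6,7] "idea" : S\N
  [7,8] "clearly" : S\N

[0,1] (N/S)/(S/N)  lex  "liked"
[1,2] S/N  lex  "map"
[0,2] N/S  >  k=1
[2,3] (S/(S\N))/PP  lex  "bone"
[3,4] PP/(PP\N)  lex  "sent"
[4,5] NP\N  lex  "every"
[5,6] PP\NP  lex  "song"
[4,6] PP\N  <B  k=5
[3,6] PP  >  k=4
[2,6] S/(S\N)  >  k=3
[6,7] S\N  lex  "idea"
[2,7] S  >  k=6
[0,7] N  >  k=2
[7,8] S\N  lex  "clearly"
[0,8] S  <  k=7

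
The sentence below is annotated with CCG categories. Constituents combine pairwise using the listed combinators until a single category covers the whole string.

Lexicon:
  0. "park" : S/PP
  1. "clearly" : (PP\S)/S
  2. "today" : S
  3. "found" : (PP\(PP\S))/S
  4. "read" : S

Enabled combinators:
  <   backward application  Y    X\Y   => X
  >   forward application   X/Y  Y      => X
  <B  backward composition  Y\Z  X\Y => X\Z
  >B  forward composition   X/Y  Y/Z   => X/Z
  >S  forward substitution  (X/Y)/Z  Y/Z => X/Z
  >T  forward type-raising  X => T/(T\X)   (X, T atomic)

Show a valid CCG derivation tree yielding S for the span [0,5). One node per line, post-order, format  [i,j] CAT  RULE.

[0,5] S   >
  [0,1] "park" : S/PP
  [1,5] PP   <
    [1,3] PP\S   >
      [1,2] "clearly" : (PP\S)/S
      [2,3] "today" : S
    [3,5] PP\(PP\S)   >
      [3,4] "found" : (PP\(PP\S))/S
      [4,5] "read" : S

[0,1] S/PP  lex  "park"
[1,2] (PP\S)/S  lex  "clearly"
[2,3] S  lex  "today"
[1,3] PP\S  >  k=2
[3,4] (PP\(PP\S))/S  lex  "found"
[4,5] S  lex  "read"
[3,5] PP\(PP\S)  >  k=4
[1,5] PP  <  k=3
[0,5] S  >  k=1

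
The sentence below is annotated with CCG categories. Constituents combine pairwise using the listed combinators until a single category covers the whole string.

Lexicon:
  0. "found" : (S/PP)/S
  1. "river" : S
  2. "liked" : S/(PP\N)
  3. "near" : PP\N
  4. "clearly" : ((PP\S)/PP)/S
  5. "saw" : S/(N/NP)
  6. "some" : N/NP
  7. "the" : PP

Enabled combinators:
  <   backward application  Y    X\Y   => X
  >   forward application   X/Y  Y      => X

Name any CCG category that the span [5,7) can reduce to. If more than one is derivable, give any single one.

[0,8] S   >
  [0,2] S/PP   >
    [0,1] "found" : (S/PP)/S
    [1,2] "river" : S
  [2,8] PP   <
    [2,4] S   >
      [2,3] "liked" : S/(PP\N)
      [3,4] "near" : PP\N
    [4,8] PP\S   >
      [4,7] (PP\S)/PP   >
        [4,5] "clearly" : ((PP\S)/PP)/S
        [5,7] S   >
          [5,6] "saw" : S/(N/NP)
          [6,7] "some" : N/NP
      [7,8] "the" : PP

S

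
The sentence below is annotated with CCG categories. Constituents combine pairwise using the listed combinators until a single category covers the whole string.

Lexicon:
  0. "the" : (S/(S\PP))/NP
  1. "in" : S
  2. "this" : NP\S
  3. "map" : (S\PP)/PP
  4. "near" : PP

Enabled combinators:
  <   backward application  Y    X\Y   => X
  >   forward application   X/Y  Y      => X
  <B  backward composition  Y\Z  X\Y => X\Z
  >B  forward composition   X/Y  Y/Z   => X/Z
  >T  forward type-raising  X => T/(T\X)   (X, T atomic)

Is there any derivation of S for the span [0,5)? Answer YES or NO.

YES

[0,5] S   >
  [0,3] S/(S\PP)   >
    [0,1] "the" : (S/(S\PP))/NP
    [1,3] NP   >
      [1,2] NP/(NP\S)   >T
        [1,2] "in" : S
      [2,3] "this" : NP\S
  [3,5] S\PP   >
    [3,4] "map" : (S\PP)/PP
    [4,5] "near" : PP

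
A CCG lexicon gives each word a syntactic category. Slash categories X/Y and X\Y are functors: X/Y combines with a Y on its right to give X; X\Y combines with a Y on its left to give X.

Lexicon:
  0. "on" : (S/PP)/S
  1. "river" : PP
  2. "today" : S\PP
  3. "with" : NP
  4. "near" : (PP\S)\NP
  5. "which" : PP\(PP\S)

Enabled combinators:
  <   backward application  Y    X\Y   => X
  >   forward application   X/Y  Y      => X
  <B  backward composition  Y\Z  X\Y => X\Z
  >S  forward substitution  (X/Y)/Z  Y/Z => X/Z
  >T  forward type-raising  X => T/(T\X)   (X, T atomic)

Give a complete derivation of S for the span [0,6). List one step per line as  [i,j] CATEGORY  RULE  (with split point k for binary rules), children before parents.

[0,1] (S/PP)/S  lex  "on"
[1,2] PP  lex  "river"
[2,3] S\PP  lex  "today"
[1,3] S  <  k=2
[0,3] S/PP  >  k=1
[3,4] NP  lex  "with"
[4,5] (PP\S)\NP  lex  "near"
[3,5] PP\S  <  k=4
[5,6] PP\(PP\S)  lex  "which"
[3,6] PP  <  k=5
[0,6] S  >  k=3

[0,6] S   >
  [0,3] S/PP   >
    [0,1] "on" : (S/PP)/S
    [1,3] S   <
      [1,2] "river" : PP
      [2,3] "today" : S\PP
  [3,6] PP   <
    [3,5] PP\S   <
      [3,4] "with" : NP
      [4,5] "near" : (PP\S)\NP
    [5,6] "which" : PP\(PP\S)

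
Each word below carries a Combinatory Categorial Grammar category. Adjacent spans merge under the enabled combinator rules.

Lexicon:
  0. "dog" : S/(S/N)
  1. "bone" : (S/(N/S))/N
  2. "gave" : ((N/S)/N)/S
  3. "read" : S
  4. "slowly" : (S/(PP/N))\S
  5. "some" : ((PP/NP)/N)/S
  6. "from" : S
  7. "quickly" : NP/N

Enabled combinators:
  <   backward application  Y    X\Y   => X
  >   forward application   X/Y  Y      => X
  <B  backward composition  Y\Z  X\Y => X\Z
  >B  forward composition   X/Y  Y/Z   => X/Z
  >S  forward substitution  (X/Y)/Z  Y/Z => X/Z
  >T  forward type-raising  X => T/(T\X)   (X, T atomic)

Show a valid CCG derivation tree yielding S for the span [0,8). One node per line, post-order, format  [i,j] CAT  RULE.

[0,8] S   >
  [0,5] S/(PP/N)   <
    [0,4] S   >
      [0,1] "dog" : S/(S/N)
      [1,4] S/N   >S
        [1,2] "bone" : (S/(N/S))/N
        [2,4] (N/S)/N   >
          [2,3] "gave" : ((N/S)/N)/S
          [3,4] "read" : S
    [4,5] "slowly" : (S/(PP/N))\S
  [5,8] PP/N   >S
    [5,7] (PP/NP)/N   >
      [5,6] "some" : ((PP/NP)/N)/S
      [6,7] "from" : S
    [7,8] "quickly" : NP/N

[0,1] S/(S/N)  lex  "dog"
[1,2] (S/(N/S))/N  lex  "bone"
[2,3] ((N/S)/N)/S  lex  "gave"
[3,4] S  lex  "read"
[2,4] (N/S)/N  >  k=3
[1,4] S/N  >S  k=2
[0,4] S  >  k=1
[4,5] (S/(PP/N))\S  lex  "slowly"
[0,5] S/(PP/N)  <  k=4
[5,6] ((PP/NP)/N)/S  lex  "some"
[6,7] S  lex  "from"
[5,7] (PP/NP)/N  >  k=6
[7,8] NP/N  lex  "quickly"
[5,8] PP/N  >S  k=7
[0,8] S  >  k=5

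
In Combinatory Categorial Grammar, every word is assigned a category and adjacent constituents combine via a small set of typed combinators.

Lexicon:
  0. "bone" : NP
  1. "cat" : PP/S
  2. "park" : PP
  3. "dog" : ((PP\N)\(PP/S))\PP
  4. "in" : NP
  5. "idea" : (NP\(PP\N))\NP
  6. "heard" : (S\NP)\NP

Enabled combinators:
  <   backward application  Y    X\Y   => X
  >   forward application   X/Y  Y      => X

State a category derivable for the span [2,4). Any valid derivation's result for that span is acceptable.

[0,7] S   <
  [0,1] "bone" : NP
  [1,7] S\NP   <
    [1,6] NP   <
      [1,4] PP\N   <
        [1,2] "cat" : PP/S
        [2,4] (PP\N)\(PP/S)   <
          [2,3] "park" : PP
          [3,4] "dog" : ((PP\N)\(PP/S))\PP
      [4,6] NP\(PP\N)   <
        [4,5] "in" : NP
        [5,6] "idea" : (NP\(PP\N))\NP
    [6,7] "heard" : (S\NP)\NP

(PP\N)\(PP/S)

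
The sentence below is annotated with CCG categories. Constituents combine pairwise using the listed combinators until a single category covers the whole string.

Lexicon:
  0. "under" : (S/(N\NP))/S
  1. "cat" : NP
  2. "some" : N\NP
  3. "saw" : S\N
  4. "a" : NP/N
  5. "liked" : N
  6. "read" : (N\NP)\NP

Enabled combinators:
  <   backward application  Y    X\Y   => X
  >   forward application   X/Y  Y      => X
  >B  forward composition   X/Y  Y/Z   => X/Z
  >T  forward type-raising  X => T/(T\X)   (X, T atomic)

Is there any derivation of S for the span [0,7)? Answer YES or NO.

YES

[0,7] S   >
  [0,4] S/(N\NP)   >
    [0,1] "under" : (S/(N\NP))/S
    [1,4] S   <
      [1,3] N   <
        [1,2] "cat" : NP
        [2,3] "some" : N\NP
      [3,4] "saw" : S\N
  [4,7] N\NP   <
    [4,6] NP   >
      [4,5] "a" : NP/N
      [5,6] "liked" : N
    [6,7] "read" : (N\NP)\NP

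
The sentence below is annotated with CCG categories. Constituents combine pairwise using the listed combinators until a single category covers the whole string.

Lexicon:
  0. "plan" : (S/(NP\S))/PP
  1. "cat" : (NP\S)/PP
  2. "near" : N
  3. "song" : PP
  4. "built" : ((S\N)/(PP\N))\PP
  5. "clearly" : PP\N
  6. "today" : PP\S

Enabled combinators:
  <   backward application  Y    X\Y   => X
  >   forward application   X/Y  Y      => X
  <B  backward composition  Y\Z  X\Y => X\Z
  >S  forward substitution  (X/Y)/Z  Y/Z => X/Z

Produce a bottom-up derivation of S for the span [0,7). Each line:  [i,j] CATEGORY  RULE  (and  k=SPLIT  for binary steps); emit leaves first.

[0,1] (S/(NP\S))/PP  lex  "plan"
[1,2] (NP\S)/PP  lex  "cat"
[0,2] S/PP  >S  k=1
[2,3] N  lex  "near"
[3,4] PP  lex  "song"
[4,5] ((S\N)/(PP\N))\PP  lex  "built"
[3,5] (S\N)/(PP\N)  <  k=4
[5,6] PP\N  lex  "clearly"
[3,6] S\N  >  k=5
[2,6] S  <  k=3
[6,7] PP\S  lex  "today"
[2,7] PP  <  k=6
[0,7] S  >  k=2

[0,7] S   >
  [0,2] S/PP   >S
    [0,1] "plan" : (S/(NP\S))/PP
    [1,2] "cat" : (NP\S)/PP
  [2,7] PP   <
    [2,6] S   <
      [2,3] "near" : N
      [3,6] S\N   >
        [3,5] (S\N)/(PP\N)   <
          [3,4] "song" : PP
          [4,5] "built" : ((S\N)/(PP\N))\PP
        [5,6] "clearly" : PP\N
    [6,7] "today" : PP\S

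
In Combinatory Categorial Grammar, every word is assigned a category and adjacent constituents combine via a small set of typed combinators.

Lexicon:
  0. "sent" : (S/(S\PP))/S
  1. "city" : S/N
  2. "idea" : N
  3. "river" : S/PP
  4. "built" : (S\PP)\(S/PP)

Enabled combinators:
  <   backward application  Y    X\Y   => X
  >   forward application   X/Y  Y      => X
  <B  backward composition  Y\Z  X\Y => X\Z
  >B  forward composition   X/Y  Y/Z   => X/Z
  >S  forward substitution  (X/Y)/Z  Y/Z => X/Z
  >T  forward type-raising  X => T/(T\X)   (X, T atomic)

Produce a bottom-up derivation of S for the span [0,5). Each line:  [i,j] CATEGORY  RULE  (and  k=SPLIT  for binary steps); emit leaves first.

[0,1] (S/(S\PP))/S  lex  "sent"
[1,2] S/N  lex  "city"
[2,3] N  lex  "idea"
[1,3] S  >  k=2
[0,3] S/(S\PP)  >  k=1
[3,4] S/PP  lex  "river"
[4,5] (S\PP)\(S/PP)  lex  "built"
[3,5] S\PP  <  k=4
[0,5] S  >  k=3

[0,5] S   >
  [0,3] S/(S\PP)   >
    [0,1] "sent" : (S/(S\PP))/S
    [1,3] S   >
      [1,2] "city" : S/N
      [2,3] "idea" : N
  [3,5] S\PP   <
    [3,4] "river" : S/PP
    [4,5] "built" : (S\PP)\(S/PP)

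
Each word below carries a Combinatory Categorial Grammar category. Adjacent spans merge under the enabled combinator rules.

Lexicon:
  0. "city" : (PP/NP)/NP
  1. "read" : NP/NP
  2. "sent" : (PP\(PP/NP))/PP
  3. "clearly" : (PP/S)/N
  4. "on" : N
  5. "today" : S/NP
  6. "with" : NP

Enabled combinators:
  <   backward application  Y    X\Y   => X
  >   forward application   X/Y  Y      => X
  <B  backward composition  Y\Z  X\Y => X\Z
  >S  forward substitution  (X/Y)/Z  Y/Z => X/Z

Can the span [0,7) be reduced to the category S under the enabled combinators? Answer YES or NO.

(PP/NP)/NP NP/NP (PP\(PP/NP))/PP (PP/S)/N N S/NP NP
CKY chart[0,7] = {PP}; S ∉ chart

NO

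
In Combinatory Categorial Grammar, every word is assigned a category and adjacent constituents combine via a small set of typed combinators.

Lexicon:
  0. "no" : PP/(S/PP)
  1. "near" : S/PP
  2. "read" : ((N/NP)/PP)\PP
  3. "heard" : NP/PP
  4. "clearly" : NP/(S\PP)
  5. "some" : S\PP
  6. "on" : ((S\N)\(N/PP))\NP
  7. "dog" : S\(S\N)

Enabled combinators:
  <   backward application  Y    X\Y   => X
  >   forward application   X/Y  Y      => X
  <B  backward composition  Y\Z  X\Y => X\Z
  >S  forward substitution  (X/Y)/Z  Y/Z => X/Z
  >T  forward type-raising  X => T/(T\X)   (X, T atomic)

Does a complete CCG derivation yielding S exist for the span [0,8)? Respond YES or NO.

YES

[0,8] S   <
  [0,7] S\N   <
    [0,4] N/PP   >S
      [0,3] (N/NP)/PP   <
        [0,2] PP   >
          [0,1] "no" : PP/(S/PP)
          [1,2] "near" : S/PP
        [2,3] "read" : ((N/NP)/PP)\PP
      [3,4] "heard" : NP/PP
    [4,7] (S\N)\(N/PP)   <
      [4,6] NP   >
        [4,5] "clearly" : NP/(S\PP)
        [5,6] "some" : S\PP
      [6,7] "on" : ((S\N)\(N/PP))\NP
  [7,8] "dog" : S\(S\N)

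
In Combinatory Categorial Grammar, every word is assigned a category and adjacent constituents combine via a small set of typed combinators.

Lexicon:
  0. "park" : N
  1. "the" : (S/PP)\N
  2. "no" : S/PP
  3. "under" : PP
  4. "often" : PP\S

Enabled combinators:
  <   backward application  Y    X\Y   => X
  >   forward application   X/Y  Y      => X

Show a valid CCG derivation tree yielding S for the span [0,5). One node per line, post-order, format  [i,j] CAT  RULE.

[0,1] N  lex  "park"
[1,2] (S/PP)\N  lex  "the"
[0,2] S/PP  <  k=1
[2,3] S/PP  lex  "no"
[3,4] PP  lex  "under"
[2,4] S  >  k=3
[4,5] PP\S  lex  "often"
[2,5] PP  <  k=4
[0,5] S  >  k=2

[0,5] S   >
  [0,2] S/PP   <
    [0,1] "park" : N
    [1,2] "the" : (S/PP)\N
  [2,5] PP   <
    [2,4] S   >
      [2,3] "no" : S/PP
      [3,4] "under" : PP
    [4,5] "often" : PP\S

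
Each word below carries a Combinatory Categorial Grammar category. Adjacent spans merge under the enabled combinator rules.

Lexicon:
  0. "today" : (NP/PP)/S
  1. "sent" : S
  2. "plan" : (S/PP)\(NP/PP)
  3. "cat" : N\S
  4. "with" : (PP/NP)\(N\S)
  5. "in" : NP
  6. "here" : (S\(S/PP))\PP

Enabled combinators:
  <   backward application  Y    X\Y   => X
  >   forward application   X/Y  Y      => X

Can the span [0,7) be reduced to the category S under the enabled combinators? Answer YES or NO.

YES

[0,7] S   <
  [0,3] S/PP   <
    [0,2] NP/PP   >
      [0,1] "today" : (NP/PP)/S
      [1,2] "sent" : S
    [2,3] "plan" : (S/PP)\(NP/PP)
  [3,7] S\(S/PP)   <
    [3,6] PP   >
      [3,5] PP/NP   <
        [3,4] "cat" : N\S
        [4,5] "with" : (PP/NP)\(N\S)
      [5,6] "in" : NP
    [6,7] "here" : (S\(S/PP))\PP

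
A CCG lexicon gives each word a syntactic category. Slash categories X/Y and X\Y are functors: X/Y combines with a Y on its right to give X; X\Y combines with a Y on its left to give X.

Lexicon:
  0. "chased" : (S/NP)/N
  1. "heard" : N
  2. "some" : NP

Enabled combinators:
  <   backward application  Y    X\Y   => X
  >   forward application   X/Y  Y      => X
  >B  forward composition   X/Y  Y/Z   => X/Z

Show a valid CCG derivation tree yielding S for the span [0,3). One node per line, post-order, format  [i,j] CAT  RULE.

[0,1] (S/NP)/N  lex  "chased"
[1,2] N  lex  "heard"
[0,2] S/NP  >  k=1
[2,3] NP  lex  "some"
[0,3] S  >  k=2

[0,3] S   >
  [0,2] S/NP   >
    [0,1] "chased" : (S/NP)/N
    [1,2] "heard" : N
  [2,3] "some" : NP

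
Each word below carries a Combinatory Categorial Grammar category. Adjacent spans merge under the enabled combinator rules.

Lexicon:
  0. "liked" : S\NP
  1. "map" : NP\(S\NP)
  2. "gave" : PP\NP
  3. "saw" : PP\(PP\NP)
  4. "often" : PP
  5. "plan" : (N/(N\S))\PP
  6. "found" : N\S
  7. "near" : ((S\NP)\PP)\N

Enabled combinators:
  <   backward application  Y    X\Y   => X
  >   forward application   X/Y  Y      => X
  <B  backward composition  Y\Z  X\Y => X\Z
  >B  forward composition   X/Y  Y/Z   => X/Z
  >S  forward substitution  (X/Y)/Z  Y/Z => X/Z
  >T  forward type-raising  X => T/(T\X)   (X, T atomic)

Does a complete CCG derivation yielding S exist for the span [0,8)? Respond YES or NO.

[0,8] S   <
  [0,2] NP   <
    [0,1] "liked" : S\NP
    [1,2] "map" : NP\(S\NP)
  [2,8] S\NP   <
    [2,4] PP   <
      [2,3] "gave" : PP\NP
      [3,4] "saw" : PP\(PP\NP)
    [4,8] (S\NP)\PP   <
      [4,7] N   >
        [4,6] N/(N\S)   <
          [4,5] "often" : PP
          [5,6] "plan" : (N/(N\S))\PP
        [6,7] "found" : N\S
      [7,8] "near" : ((S\NP)\PP)\N

YES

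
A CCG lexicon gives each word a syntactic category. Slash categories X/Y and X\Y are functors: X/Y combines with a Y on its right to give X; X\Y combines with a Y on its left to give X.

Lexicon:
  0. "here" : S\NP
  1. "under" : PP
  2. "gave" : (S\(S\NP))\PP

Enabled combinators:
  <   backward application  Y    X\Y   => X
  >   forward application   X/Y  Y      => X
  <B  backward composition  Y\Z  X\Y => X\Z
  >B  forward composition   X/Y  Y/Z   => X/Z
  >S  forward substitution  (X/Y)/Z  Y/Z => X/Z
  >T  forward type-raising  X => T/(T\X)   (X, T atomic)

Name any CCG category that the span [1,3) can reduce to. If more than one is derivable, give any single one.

[0,3] S   <
  [0,1] "here" : S\NP
  [1,3] S\(S\NP)   <
    [1,2] "under" : PP
    [2,3] "gave" : (S\(S\NP))\PP

S\(S\NP)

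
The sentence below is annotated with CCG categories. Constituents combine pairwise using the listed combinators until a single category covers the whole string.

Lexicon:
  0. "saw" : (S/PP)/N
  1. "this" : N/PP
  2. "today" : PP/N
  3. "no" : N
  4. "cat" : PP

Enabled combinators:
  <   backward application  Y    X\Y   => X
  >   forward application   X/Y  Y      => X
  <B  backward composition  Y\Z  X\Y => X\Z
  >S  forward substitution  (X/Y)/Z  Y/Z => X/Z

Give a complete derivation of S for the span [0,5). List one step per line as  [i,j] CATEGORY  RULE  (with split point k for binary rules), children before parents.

[0,1] (S/PP)/N  lex  "saw"
[1,2] N/PP  lex  "this"
[2,3] PP/N  lex  "today"
[3,4] N  lex  "no"
[2,4] PP  >  k=3
[1,4] N  >  k=2
[0,4] S/PP  >  k=1
[4,5] PP  lex  "cat"
[0,5] S  >  k=4

[0,5] S   >
  [0,4] S/PP   >
    [0,1] "saw" : (S/PP)/N
    [1,4] N   >
      [1,2] "this" : N/PP
      [2,4] PP   >
        [2,3] "today" : PP/N
        [3,4] "no" : N
  [4,5] "cat" : PP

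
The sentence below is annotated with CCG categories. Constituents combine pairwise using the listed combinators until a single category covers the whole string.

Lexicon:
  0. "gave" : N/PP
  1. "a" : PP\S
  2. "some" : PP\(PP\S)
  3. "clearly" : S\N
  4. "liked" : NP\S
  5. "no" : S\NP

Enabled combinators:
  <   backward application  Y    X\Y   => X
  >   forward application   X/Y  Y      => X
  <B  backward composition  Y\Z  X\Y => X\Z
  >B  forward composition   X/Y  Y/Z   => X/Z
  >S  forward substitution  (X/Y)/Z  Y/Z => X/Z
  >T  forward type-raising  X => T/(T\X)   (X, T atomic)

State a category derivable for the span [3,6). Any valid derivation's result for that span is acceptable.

[0,6] S   <
  [0,3] N   >
    [0,1] "gave" : N/PP
    [1,3] PP   <
      [1,2] "a" : PP\S
      [2,3] "some" : PP\(PP\S)
  [3,6] S\N   <B
    [3,5] NP\N   <B
      [3,4] "clearly" : S\N
      [4,5] "liked" : NP\S
    [5,6] "no" : S\NP

S\N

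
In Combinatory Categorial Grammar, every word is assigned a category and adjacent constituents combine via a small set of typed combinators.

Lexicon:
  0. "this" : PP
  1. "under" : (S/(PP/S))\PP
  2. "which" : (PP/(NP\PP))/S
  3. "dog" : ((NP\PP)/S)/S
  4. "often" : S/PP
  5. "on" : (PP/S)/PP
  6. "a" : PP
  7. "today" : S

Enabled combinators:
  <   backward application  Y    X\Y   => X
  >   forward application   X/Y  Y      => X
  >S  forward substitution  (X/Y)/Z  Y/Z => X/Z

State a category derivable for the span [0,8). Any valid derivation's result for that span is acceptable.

[0,8] S   >
  [0,2] S/(PP/S)   <
    [0,1] "this" : PP
    [1,2] "under" : (S/(PP/S))\PP
  [2,8] PP/S   >S
    [2,3] "which" : (PP/(NP\PP))/S
    [3,8] (NP\PP)/S   >
      [3,4] "dog" : ((NP\PP)/S)/S
      [4,8] S   >
        [4,5] "often" : S/PP
        [5,8] PP   >
          [5,7] PP/S   >
            [5,6] "on" : (PP/S)/PP
            [6,7] "a" : PP
          [7,8] "today" : S

S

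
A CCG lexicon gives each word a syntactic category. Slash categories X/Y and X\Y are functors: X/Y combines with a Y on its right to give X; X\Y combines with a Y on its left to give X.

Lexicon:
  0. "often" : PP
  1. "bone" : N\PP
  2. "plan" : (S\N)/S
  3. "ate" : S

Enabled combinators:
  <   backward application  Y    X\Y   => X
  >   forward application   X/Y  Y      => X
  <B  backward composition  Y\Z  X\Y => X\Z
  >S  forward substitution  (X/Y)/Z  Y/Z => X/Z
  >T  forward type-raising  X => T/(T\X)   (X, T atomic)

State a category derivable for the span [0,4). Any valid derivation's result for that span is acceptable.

[0,4] S   <
  [0,1] "often" : PP
  [1,4] S\PP   <B
    [1,2] "bone" : N\PP
    [2,4] S\N   >
      [2,3] "plan" : (S\N)/S
      [3,4] "ate" : S

S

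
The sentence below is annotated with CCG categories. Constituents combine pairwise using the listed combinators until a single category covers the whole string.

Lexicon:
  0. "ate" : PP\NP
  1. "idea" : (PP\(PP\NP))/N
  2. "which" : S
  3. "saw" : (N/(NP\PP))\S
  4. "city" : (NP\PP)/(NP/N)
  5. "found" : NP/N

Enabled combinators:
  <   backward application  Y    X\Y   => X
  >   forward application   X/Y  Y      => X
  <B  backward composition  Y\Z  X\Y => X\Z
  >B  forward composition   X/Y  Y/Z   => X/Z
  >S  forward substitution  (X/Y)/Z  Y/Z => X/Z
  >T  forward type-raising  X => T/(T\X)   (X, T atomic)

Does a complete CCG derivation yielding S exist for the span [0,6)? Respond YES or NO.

NO

PP\NP (PP\(PP\NP))/N S (N/(NP\PP))\S (NP\PP)/(NP/N) NP/N
CKY chart[0,6] = {N/(N\PP), NP/(NP\PP), PP, PP/(PP\PP), S/(S\PP)}; S ∉ chart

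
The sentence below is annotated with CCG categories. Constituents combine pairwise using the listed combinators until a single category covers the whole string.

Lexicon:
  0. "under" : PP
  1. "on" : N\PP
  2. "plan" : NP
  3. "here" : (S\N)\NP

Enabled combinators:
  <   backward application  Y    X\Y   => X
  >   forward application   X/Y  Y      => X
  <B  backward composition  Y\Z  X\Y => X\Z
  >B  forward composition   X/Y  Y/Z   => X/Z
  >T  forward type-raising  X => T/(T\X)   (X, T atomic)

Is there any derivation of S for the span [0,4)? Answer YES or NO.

[0,4] S   <
  [0,1] "under" : PP
  [1,4] S\PP   <B
    [1,2] "on" : N\PP
    [2,4] S\N   <
      [2,3] "plan" : NP
      [3,4] "here" : (S\N)\NP

YES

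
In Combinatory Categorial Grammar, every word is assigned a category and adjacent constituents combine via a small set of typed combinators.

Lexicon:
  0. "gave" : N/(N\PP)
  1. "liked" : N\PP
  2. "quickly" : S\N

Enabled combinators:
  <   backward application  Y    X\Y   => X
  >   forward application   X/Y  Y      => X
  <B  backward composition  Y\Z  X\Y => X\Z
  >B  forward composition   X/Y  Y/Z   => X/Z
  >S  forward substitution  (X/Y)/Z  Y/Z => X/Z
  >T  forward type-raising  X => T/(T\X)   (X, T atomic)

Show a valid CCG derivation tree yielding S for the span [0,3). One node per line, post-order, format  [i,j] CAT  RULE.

[0,3] S   <
  [0,2] N   >
    [0,1] "gave" : N/(N\PP)
    [1,2] "liked" : N\PP
  [2,3] "quickly" : S\N

[0,1] N/(N\PP)  lex  "gave"
[1,2] N\PP  lex  "liked"
[0,2] N  >  k=1
[2,3] S\N  lex  "quickly"
[0,3] S  <  k=2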